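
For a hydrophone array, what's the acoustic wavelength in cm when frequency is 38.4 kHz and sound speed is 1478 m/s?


3.85 cm


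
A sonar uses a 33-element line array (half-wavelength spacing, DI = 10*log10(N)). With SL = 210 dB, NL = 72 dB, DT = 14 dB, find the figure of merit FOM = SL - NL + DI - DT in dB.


Step 1: DI = 10*log10(33) = 15.19 dB
Step 2: FOM = SL - NL + DI - DT = 210 - 72 + 15.19 - 14 = 139.19

139.19 dB


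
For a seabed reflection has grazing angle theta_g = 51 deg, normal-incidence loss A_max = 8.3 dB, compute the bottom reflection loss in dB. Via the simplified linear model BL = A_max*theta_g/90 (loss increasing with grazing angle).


BL = A_max * theta_g / 90 = 8.3 * 51 / 90 = 4.7

4.7 dB


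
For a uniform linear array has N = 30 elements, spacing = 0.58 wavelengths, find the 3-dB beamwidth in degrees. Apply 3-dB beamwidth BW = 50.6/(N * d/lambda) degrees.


BW = 50.6 / (30 * 0.58) = 50.6 / 17.4 = 2.91

2.91 deg


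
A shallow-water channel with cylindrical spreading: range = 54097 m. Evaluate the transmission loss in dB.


TL = 10*log10(54097) = 47.33

47.33 dB


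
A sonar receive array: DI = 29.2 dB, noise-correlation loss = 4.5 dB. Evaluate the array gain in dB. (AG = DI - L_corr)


AG = DI - L_corr = 29.2 - 4.5 = 24.7

24.7 dB


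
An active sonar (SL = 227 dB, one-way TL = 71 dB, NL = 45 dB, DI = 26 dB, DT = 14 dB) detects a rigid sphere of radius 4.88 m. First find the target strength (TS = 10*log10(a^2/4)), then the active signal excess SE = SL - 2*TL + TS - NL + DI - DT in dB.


Step 1: TS = 10*log10(4.88^2/4) = 7.75 dB
Step 2: SE = SL - 2*TL + TS - NL + DI - DT = 227 - 2*71 + (7.75) - 45 + 26 - 14 = 59.75

59.75 dB


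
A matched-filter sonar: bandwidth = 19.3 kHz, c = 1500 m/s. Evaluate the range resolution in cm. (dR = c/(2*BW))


dR = c/(2*BW) = 1500 / (2 * 19.3e3) = 0.0389 m = 3.89 cm

3.89 cm


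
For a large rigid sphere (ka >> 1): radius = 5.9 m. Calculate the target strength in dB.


9.4 dB


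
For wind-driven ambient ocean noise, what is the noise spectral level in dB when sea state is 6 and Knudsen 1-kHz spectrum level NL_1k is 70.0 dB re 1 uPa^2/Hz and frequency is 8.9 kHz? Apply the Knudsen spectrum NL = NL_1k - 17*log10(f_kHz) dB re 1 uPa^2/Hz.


NL = NL_1k - 17*log10(f_kHz) = 70.0 - 17*log10(8.9) = 70.0 - (16.14) = 53.86

53.86 dB


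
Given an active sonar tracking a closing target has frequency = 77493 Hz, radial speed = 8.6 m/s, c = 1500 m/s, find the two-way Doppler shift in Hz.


fd = 2*f*v/c = 2 * 77493 * 8.6 / 1500 = 888.59

888.59 Hz


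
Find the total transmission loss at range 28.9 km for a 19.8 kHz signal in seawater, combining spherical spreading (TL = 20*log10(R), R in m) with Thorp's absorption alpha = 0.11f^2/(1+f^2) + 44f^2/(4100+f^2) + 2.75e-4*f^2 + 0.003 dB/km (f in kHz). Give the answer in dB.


Step 1 (Thorp): alpha = 0.11*392.04/(1+392.04) + 44*392.04/(4100+392.04) + 2.75e-4*392.04 + 0.003 = 4.0606 dB/km
Step 2: TL_spread = 20*log10(28900) = 89.22 dB
Step 3: TL_abs = alpha*R = 4.0606 * 28.9 = 117.35 dB
Step 4: TL_total = 89.22 + 117.35 = 206.57

206.57 dB


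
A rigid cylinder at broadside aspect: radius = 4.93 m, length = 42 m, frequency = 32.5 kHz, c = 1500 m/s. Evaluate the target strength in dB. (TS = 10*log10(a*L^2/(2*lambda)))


lambda = 1500/32500 = 0.04615 m
TS = 10*log10(4.93*42^2/(2*0.04615)) = 49.74

49.74 dB


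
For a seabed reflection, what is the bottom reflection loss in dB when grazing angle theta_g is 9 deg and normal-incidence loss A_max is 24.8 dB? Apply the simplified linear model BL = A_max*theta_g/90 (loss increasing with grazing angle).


BL = A_max * theta_g / 90 = 24.8 * 9 / 90 = 2.48

2.48 dB


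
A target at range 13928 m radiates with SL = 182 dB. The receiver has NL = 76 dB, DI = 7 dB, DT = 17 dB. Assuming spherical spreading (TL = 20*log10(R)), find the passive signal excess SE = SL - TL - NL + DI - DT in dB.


Step 1: TL = 20*log10(13928) = 82.88 dB
Step 2: SE = 182 - 82.88 - 76 + 7 - 17 = 13.12

13.12 dB


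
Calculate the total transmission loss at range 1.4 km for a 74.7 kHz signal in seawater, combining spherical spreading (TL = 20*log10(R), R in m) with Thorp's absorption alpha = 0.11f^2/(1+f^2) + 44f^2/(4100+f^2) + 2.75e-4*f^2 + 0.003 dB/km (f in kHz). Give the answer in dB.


100.74 dB


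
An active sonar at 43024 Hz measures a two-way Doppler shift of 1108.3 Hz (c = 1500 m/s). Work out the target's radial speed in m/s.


From fd = 2*f*v/c, v = c*fd/(2*f) = 1500 * 1108.3 / (2*43024) = 19.32

19.32 m/s


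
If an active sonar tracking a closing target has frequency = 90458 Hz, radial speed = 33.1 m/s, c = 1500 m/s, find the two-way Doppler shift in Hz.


fd = 2*f*v/c = 2 * 90458 * 33.1 / 1500 = 3992.21

3992.21 Hz


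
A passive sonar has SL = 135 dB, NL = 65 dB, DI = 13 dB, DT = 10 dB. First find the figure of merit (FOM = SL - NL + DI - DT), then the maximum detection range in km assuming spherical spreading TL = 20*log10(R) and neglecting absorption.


Step 1: FOM = SL - NL + DI - DT = 135 - 65 + 13 - 10 = 73 dB
Step 2: at max range FOM = TL = 20*log10(R), so R = 10^(73/20) = 4466.84 m = 4.47 km

4.47 km


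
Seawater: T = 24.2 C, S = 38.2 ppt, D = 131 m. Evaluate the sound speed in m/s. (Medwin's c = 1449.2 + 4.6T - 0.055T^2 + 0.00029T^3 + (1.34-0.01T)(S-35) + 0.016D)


c = 1449.2 + 4.6*24.2 - 0.055*24.2^2 + 0.00029*24.2^3 + (1.34 - 0.01*24.2)*(38.2 - 35) + 0.016*131 = 1538.03

1538.03 m/s


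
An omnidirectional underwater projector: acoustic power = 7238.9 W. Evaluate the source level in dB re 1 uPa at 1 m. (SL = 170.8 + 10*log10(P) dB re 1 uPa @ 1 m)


SL = 170.8 + 10*log10(7238.9) = 170.8 + 38.6 = 209.4

209.4 dB


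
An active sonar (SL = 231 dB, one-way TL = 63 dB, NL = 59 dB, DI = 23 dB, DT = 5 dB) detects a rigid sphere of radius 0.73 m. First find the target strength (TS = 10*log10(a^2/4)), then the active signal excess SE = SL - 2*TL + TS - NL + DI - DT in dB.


Step 1: TS = 10*log10(0.73^2/4) = -8.75 dB
Step 2: SE = SL - 2*TL + TS - NL + DI - DT = 231 - 2*63 + (-8.75) - 59 + 23 - 5 = 55.25

55.25 dB


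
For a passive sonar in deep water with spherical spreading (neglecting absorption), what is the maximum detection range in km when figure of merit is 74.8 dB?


At max range FOM = TL, so 20*log10(R) = 74.8
R = 10^(74.8/20) = 5495.41 m = 5.5 km

5.5 km


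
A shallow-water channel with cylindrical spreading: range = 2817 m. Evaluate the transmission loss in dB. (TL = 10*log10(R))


TL = 10*log10(2817) = 34.5

34.5 dB


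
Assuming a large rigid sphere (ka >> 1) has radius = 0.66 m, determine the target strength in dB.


TS = 10*log10(0.66^2 / 4) = 10*log10(0.1089) = -9.63

-9.63 dB


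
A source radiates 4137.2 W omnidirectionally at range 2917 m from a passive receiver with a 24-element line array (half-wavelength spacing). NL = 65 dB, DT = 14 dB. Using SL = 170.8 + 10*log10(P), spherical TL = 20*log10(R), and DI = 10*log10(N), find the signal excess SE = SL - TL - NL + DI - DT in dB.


72.47 dB


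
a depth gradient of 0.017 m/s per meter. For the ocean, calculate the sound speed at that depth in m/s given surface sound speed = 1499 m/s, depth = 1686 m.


c = 1499 + 0.017 * 1686 = 1527.662

1527.662 m/s


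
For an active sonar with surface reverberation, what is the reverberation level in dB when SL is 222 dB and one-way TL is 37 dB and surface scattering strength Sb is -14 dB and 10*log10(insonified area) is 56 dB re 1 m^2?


RL = SL - 2*TL + Sb + 10*log10(A) = 222 - 2*37 + (-14) + 56 = 190

190 dB


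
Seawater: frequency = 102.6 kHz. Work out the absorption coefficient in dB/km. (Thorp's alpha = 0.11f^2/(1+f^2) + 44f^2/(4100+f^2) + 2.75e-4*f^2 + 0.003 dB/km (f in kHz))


f^2 = 10526.76
alpha = 0.11*10526.76/(1+10526.76) + 44*10526.76/(4100+10526.76) + 2.75e-4*10526.76 + 0.003 = 34.674

34.674 dB/km


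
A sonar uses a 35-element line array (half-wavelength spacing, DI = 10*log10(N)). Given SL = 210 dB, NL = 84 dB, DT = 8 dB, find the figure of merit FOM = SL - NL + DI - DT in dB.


133.44 dB


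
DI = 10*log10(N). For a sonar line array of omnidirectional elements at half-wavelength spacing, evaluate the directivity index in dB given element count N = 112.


DI = 10*log10(112) = 20.49

20.49 dB


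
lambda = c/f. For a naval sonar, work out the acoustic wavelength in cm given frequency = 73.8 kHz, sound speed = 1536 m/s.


lambda = c/f = 1536 / 73800 = 0.0208 m = 2.08 cm

2.08 cm


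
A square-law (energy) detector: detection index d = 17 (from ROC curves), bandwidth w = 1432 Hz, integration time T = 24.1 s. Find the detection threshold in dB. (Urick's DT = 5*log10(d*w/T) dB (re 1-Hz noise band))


15.02 dB


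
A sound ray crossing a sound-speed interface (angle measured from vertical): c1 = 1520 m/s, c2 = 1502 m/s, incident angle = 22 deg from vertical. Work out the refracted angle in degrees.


sin(theta2) = (c2/c1)*sin(theta1) = (1502/1520)*sin(22 deg) = 0.37017
theta2 = arcsin(0.37017) = 21.73

21.73 deg


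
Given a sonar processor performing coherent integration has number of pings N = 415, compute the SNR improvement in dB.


Gain = 10*log10(415) = 26.18

26.18 dB


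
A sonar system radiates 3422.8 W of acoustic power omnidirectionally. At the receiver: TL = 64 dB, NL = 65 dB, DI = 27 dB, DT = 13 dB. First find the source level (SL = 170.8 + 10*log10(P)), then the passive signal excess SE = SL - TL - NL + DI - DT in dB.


Step 1: SL = 170.8 + 10*log10(3422.8) = 206.14 dB
Step 2: SE = SL - TL - NL + DI - DT = 206.14 - 64 - 65 + 27 - 13 = 91.14

91.14 dB


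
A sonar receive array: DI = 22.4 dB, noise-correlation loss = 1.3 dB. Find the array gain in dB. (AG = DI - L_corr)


AG = DI - L_corr = 22.4 - 1.3 = 21.1

21.1 dB


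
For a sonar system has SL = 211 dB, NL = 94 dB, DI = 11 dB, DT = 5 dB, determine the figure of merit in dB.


FOM = SL - NL + DI - DT = 211 - 94 + 11 - 5 = 123

123 dB


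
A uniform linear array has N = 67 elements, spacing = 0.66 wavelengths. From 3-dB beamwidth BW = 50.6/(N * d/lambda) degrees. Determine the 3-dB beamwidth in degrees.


1.14 deg


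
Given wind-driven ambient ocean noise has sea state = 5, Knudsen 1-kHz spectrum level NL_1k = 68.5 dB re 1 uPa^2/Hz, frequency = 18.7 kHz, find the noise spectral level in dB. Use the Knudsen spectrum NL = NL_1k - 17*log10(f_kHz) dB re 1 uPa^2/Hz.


NL = NL_1k - 17*log10(f_kHz) = 68.5 - 17*log10(18.7) = 68.5 - (21.62) = 46.88

46.88 dB


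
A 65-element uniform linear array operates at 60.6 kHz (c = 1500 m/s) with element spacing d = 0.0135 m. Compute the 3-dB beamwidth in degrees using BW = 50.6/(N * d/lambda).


Step 1: lambda = 1500/60600 = 0.02475 m
Step 2: d/lambda = 0.0135/0.02475 = 0.5455
Step 3: BW = 50.6/(N * d/lambda) = 50.6/(65 * 0.5455) = 1.43

1.43 deg


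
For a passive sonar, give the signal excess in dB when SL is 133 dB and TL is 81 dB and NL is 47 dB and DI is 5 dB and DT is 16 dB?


SE = SL - TL - NL + DI - DT = 133 - 81 - 47 + 5 - 16 = -6

-6 dB


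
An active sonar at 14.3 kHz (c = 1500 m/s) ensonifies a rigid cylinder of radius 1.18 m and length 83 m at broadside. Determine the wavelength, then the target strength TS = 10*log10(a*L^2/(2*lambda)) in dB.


Step 1: lambda = c/f = 1500/14300 = 0.1049 m
Step 2: TS = 10*log10(a*L^2/(2*lambda)) = 10*log10(1.18*83^2/(2*0.1049)) = 45.88

45.88 dB


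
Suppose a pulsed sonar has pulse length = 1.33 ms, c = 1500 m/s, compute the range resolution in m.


0.9975 m


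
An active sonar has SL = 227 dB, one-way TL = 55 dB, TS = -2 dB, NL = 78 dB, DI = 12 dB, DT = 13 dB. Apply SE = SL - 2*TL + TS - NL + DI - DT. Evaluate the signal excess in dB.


36 dB


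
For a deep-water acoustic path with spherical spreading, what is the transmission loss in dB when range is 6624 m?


76.42 dB


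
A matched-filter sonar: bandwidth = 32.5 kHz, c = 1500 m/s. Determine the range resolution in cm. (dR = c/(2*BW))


dR = c/(2*BW) = 1500 / (2 * 32.5e3) = 0.0231 m = 2.31 cm

2.31 cm


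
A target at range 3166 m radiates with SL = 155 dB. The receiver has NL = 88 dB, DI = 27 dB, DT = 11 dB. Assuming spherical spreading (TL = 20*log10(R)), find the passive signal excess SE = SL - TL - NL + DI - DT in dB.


Step 1: TL = 20*log10(3166) = 70.01 dB
Step 2: SE = 155 - 70.01 - 88 + 27 - 11 = 12.99

12.99 dB


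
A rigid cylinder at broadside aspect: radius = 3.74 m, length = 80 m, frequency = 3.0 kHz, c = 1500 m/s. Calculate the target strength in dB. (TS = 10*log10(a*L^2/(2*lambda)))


43.79 dB


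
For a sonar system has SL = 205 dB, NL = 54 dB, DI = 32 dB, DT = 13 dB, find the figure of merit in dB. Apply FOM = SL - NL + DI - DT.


FOM = SL - NL + DI - DT = 205 - 54 + 32 - 13 = 170

170 dB


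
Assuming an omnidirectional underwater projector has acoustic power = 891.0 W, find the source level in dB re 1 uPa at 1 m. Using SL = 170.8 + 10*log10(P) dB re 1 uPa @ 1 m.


SL = 170.8 + 10*log10(891.0) = 170.8 + 29.5 = 200.3

200.3 dB


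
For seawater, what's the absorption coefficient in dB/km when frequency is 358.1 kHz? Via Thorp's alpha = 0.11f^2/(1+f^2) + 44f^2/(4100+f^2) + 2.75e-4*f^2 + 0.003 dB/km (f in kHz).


f^2 = 128235.61
alpha = 0.11*128235.61/(1+128235.61) + 44*128235.61/(4100+128235.61) + 2.75e-4*128235.61 + 0.003 = 78.015

78.015 dB/km


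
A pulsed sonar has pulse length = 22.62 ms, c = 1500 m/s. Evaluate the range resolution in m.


16.965 m


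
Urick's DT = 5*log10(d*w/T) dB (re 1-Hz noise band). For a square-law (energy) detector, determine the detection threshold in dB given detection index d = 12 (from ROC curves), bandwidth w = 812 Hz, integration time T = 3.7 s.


DT = 5*log10(d*w/T) = 5*log10(12 * 812 / 3.7) = 5*log10(2633.51) = 17.1

17.1 dB


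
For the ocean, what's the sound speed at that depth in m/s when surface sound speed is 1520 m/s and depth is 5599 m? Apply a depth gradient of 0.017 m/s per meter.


1615.183 m/s


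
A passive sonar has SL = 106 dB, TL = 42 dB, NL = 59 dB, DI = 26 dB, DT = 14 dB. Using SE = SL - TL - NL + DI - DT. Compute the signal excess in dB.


SE = SL - TL - NL + DI - DT = 106 - 42 - 59 + 26 - 14 = 17

17 dB


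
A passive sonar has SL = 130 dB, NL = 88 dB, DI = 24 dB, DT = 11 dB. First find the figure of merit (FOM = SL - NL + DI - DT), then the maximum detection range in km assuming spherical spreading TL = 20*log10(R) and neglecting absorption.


Step 1: FOM = SL - NL + DI - DT = 130 - 88 + 24 - 11 = 55 dB
Step 2: at max range FOM = TL = 20*log10(R), so R = 10^(55/20) = 562.34 m = 0.56 km

0.56 km


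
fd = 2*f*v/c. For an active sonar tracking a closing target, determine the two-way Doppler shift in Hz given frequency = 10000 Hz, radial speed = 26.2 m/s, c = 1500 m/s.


fd = 2*f*v/c = 2 * 10000 * 26.2 / 1500 = 349.33

349.33 Hz


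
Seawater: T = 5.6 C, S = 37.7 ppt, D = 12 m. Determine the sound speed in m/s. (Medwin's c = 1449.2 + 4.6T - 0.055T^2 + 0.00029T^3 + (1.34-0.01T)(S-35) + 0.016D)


c = 1449.2 + 4.6*5.6 - 0.055*5.6^2 + 0.00029*5.6^3 + (1.34 - 0.01*5.6)*(37.7 - 35) + 0.016*12 = 1476.94

1476.94 m/s


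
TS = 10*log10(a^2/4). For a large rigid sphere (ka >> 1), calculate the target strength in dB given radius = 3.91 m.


TS = 10*log10(3.91^2 / 4) = 10*log10(3.822025) = 5.82

5.82 dB


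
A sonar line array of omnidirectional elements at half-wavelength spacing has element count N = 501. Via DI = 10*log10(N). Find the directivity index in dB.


DI = 10*log10(501) = 27.0

27.0 dB


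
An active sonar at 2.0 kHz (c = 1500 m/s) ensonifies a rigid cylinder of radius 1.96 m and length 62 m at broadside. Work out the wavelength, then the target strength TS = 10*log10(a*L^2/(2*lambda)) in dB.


Step 1: lambda = c/f = 1500/2000 = 0.75 m
Step 2: TS = 10*log10(a*L^2/(2*lambda)) = 10*log10(1.96*62^2/(2*0.75)) = 37.01

37.01 dB


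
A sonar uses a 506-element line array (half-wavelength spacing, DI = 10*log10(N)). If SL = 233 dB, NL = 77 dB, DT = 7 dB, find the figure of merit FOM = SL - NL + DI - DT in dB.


Step 1: DI = 10*log10(506) = 27.04 dB
Step 2: FOM = SL - NL + DI - DT = 233 - 77 + 27.04 - 7 = 176.04

176.04 dB


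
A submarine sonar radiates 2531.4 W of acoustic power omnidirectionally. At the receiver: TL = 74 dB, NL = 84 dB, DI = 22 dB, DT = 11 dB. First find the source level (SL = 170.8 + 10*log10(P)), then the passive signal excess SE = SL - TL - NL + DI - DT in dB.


Step 1: SL = 170.8 + 10*log10(2531.4) = 204.83 dB
Step 2: SE = SL - TL - NL + DI - DT = 204.83 - 74 - 84 + 22 - 11 = 57.83

57.83 dB


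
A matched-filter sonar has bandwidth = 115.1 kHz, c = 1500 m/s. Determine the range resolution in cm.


0.65 cm


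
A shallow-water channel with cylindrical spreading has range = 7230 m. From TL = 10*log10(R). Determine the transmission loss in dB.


38.59 dB


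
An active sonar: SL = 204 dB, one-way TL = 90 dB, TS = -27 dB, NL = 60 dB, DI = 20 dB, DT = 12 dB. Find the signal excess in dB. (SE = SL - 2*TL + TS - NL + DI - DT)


-55 dB


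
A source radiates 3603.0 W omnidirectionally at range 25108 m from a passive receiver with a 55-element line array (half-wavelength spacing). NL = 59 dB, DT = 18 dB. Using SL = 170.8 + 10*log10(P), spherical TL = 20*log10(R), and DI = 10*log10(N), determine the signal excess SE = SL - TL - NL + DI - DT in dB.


Step 1: SL = 170.8 + 10*log10(3603.0) = 206.37 dB
Step 2: TL = 20*log10(25108) = 88.0 dB
Step 3: DI = 10*log10(55) = 17.4 dB
Step 4: SE = SL - TL - NL + DI - DT = 206.37 - 88.0 - 59 + 17.4 - 18 = 58.77

58.77 dB


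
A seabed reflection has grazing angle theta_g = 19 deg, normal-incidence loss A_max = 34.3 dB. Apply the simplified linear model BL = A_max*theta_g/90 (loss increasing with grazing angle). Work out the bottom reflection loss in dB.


BL = A_max * theta_g / 90 = 34.3 * 19 / 90 = 7.24

7.24 dB


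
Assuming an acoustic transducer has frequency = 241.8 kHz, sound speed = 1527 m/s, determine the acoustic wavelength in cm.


lambda = c/f = 1527 / 241800 = 0.0063 m = 0.63 cm

0.63 cm


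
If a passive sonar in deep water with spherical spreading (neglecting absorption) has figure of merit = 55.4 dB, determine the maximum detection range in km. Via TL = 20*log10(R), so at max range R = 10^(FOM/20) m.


0.59 km


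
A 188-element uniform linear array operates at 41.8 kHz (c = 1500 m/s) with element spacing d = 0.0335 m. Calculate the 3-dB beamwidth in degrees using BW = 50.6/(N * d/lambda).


Step 1: lambda = 1500/41800 = 0.03589 m
Step 2: d/lambda = 0.0335/0.03589 = 0.9334
Step 3: BW = 50.6/(N * d/lambda) = 50.6/(188 * 0.9334) = 0.29

0.29 deg


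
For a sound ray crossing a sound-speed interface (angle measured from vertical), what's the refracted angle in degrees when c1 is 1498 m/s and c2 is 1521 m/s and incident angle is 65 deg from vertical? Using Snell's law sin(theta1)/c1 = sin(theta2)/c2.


sin(theta2) = (c2/c1)*sin(theta1) = (1521/1498)*sin(65 deg) = 0.92022
theta2 = arcsin(0.92022) = 66.96

66.96 deg


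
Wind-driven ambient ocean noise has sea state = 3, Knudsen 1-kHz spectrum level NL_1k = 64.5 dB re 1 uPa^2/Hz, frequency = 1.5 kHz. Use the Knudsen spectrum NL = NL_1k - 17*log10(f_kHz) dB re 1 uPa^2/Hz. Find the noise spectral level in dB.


61.51 dB


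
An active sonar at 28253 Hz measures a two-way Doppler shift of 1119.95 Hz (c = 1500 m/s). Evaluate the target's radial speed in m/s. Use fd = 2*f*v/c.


29.73 m/s


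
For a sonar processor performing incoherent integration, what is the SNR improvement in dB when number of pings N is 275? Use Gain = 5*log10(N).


Gain = 5*log10(275) = 12.2

12.2 dB


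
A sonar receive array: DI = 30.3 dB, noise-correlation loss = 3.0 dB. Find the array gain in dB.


AG = DI - L_corr = 30.3 - 3.0 = 27.3

27.3 dB


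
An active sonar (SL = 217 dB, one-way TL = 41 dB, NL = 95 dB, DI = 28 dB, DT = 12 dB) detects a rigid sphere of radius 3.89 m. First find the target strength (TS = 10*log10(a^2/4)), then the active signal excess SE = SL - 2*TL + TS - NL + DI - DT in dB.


Step 1: TS = 10*log10(3.89^2/4) = 5.78 dB
Step 2: SE = SL - 2*TL + TS - NL + DI - DT = 217 - 2*41 + (5.78) - 95 + 28 - 12 = 61.78

61.78 dB


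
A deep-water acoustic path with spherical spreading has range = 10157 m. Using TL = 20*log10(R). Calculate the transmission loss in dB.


TL = 20*log10(10157) = 80.14

80.14 dB


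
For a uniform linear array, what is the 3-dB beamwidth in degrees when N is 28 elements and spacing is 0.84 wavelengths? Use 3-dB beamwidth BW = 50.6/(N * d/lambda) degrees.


BW = 50.6 / (28 * 0.84) = 50.6 / 23.52 = 2.15

2.15 deg


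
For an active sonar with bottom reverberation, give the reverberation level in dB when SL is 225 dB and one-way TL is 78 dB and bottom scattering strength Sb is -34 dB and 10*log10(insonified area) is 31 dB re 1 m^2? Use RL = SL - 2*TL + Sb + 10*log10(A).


66 dB


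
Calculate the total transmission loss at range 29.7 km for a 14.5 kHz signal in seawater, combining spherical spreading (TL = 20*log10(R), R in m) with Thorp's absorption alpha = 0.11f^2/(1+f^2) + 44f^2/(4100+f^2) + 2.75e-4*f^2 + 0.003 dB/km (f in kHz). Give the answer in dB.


158.26 dB


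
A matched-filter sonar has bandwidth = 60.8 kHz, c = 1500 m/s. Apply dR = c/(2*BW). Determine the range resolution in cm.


dR = c/(2*BW) = 1500 / (2 * 60.8e3) = 0.0123 m = 1.23 cm

1.23 cm


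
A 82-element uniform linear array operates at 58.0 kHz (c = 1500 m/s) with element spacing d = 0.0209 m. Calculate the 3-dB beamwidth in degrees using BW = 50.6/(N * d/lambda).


0.76 deg


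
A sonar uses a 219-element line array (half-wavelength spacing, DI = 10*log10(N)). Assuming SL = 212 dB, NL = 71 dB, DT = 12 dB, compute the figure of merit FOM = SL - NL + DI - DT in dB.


Step 1: DI = 10*log10(219) = 23.4 dB
Step 2: FOM = SL - NL + DI - DT = 212 - 71 + 23.4 - 12 = 152.4

152.4 dB


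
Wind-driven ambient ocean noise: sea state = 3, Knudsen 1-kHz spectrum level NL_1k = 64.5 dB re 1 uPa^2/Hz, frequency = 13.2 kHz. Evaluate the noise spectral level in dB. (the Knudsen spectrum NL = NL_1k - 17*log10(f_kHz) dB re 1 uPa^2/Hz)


45.45 dB


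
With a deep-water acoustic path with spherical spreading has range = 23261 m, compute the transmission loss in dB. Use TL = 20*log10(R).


87.33 dB


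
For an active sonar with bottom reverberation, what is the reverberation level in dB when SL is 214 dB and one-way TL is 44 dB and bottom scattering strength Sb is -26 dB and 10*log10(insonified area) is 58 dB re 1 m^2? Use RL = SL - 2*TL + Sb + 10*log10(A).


RL = SL - 2*TL + Sb + 10*log10(A) = 214 - 2*44 + (-26) + 58 = 158

158 dB


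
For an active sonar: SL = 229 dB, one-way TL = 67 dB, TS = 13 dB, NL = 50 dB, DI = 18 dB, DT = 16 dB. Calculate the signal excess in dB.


SE = SL - 2*TL + TS - NL + DI - DT = 229 - 2*67 + (13) - 50 + 18 - 16 = 60

60 dB


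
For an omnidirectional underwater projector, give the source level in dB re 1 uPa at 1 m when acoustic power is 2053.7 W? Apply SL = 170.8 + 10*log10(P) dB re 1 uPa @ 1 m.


SL = 170.8 + 10*log10(2053.7) = 170.8 + 33.13 = 203.93

203.93 dB


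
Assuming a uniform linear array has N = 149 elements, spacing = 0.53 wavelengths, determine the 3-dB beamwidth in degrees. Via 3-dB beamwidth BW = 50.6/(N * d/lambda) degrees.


BW = 50.6 / (149 * 0.53) = 50.6 / 78.97 = 0.64

0.64 deg


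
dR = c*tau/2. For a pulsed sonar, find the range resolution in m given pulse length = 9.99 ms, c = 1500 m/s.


dR = c*tau/2 = 1500 * 9.99e-3 / 2 = 7.4925

7.4925 m


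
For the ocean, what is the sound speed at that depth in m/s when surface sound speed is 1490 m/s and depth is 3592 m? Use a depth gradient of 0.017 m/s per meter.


1551.064 m/s


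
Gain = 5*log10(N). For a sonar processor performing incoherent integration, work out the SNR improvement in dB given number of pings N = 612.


Gain = 5*log10(612) = 13.93

13.93 dB


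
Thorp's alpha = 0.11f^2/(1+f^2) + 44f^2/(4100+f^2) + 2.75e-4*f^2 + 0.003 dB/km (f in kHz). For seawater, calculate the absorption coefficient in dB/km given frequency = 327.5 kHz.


f^2 = 107256.25
alpha = 0.11*107256.25/(1+107256.25) + 44*107256.25/(4100+107256.25) + 2.75e-4*107256.25 + 0.003 = 71.988

71.988 dB/km


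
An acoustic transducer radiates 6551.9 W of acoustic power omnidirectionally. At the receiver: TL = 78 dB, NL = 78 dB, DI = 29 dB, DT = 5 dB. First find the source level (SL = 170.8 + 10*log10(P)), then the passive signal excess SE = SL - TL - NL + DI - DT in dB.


Step 1: SL = 170.8 + 10*log10(6551.9) = 208.96 dB
Step 2: SE = SL - TL - NL + DI - DT = 208.96 - 78 - 78 + 29 - 5 = 76.96

76.96 dB


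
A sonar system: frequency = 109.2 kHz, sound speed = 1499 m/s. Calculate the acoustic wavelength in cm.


lambda = c/f = 1499 / 109200 = 0.0137 m = 1.37 cm

1.37 cm


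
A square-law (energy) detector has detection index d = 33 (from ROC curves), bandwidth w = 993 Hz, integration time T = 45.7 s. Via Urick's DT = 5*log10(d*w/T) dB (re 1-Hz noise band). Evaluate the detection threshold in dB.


DT = 5*log10(d*w/T) = 5*log10(33 * 993 / 45.7) = 5*log10(717.05) = 14.28

14.28 dB


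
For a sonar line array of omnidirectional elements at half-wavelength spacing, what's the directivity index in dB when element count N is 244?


23.87 dB


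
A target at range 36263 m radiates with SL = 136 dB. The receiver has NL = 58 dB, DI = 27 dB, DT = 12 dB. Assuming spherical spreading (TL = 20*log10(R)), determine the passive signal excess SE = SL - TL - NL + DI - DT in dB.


1.81 dB


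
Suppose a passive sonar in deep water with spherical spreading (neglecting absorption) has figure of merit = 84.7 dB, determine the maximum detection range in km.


17.18 km


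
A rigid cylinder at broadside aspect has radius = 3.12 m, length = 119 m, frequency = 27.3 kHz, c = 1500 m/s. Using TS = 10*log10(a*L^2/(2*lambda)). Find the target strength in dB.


lambda = 1500/27300 = 0.05495 m
TS = 10*log10(3.12*119^2/(2*0.05495)) = 56.04

56.04 dB


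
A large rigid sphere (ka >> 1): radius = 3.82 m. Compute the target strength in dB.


TS = 10*log10(3.82^2 / 4) = 10*log10(3.6481) = 5.62

5.62 dB


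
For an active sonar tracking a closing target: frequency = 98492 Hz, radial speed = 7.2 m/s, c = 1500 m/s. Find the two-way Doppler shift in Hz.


fd = 2*f*v/c = 2 * 98492 * 7.2 / 1500 = 945.52

945.52 Hz


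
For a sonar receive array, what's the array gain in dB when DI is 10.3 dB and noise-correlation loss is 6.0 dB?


AG = DI - L_corr = 10.3 - 6.0 = 4.3

4.3 dB


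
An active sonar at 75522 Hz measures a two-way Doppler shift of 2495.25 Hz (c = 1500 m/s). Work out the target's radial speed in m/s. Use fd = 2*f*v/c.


From fd = 2*f*v/c, v = c*fd/(2*f) = 1500 * 2495.25 / (2*75522) = 24.78

24.78 m/s


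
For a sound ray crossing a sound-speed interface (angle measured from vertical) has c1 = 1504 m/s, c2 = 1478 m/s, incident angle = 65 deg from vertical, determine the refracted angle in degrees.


62.95 deg


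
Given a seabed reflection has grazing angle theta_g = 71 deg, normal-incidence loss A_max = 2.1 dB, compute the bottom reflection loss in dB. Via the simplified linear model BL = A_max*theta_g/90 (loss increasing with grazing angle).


BL = A_max * theta_g / 90 = 2.1 * 71 / 90 = 1.66

1.66 dB


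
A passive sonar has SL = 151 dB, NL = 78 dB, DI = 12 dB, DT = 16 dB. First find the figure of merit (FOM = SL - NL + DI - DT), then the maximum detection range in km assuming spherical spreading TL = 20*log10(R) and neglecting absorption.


Step 1: FOM = SL - NL + DI - DT = 151 - 78 + 12 - 16 = 69 dB
Step 2: at max range FOM = TL = 20*log10(R), so R = 10^(69/20) = 2818.38 m = 2.82 km

2.82 km


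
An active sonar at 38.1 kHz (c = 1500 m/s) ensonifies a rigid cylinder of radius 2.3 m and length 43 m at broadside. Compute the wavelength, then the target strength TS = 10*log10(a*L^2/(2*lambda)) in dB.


Step 1: lambda = c/f = 1500/38100 = 0.03937 m
Step 2: TS = 10*log10(a*L^2/(2*lambda)) = 10*log10(2.3*43^2/(2*0.03937)) = 47.32

47.32 dB


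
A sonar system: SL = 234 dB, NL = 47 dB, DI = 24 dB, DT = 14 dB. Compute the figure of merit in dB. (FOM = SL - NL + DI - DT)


197 dB


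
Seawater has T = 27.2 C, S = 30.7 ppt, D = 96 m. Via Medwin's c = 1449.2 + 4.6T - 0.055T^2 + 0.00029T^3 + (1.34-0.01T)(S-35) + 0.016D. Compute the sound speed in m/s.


1536.41 m/s


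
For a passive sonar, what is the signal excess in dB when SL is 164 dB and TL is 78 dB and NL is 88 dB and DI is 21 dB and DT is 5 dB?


14 dB


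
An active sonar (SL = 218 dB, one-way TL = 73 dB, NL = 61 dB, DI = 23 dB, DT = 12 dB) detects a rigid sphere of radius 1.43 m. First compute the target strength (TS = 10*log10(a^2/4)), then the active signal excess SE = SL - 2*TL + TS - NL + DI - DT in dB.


Step 1: TS = 10*log10(1.43^2/4) = -2.91 dB
Step 2: SE = SL - 2*TL + TS - NL + DI - DT = 218 - 2*73 + (-2.91) - 61 + 23 - 12 = 19.09

19.09 dB


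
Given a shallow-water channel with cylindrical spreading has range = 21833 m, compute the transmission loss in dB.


TL = 10*log10(21833) = 43.39

43.39 dB


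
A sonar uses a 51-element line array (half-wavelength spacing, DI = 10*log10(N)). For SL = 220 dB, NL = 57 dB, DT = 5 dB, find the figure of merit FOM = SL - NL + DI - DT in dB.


Step 1: DI = 10*log10(51) = 17.08 dB
Step 2: FOM = SL - NL + DI - DT = 220 - 57 + 17.08 - 5 = 175.08

175.08 dB


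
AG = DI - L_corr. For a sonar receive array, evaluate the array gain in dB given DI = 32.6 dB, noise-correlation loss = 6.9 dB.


AG = DI - L_corr = 32.6 - 6.9 = 25.7

25.7 dB


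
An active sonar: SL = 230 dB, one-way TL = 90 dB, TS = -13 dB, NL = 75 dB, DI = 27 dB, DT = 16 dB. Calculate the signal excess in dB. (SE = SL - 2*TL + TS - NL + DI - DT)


SE = SL - 2*TL + TS - NL + DI - DT = 230 - 2*90 + (-13) - 75 + 27 - 16 = -27

-27 dB


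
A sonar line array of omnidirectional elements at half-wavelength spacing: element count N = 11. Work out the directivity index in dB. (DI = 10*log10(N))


DI = 10*log10(11) = 10.41

10.41 dB


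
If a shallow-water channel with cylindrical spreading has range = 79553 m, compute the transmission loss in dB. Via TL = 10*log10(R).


TL = 10*log10(79553) = 49.01

49.01 dB


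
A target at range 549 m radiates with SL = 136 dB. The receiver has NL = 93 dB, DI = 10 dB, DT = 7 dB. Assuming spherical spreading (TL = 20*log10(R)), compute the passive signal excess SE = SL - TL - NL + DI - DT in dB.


Step 1: TL = 20*log10(549) = 54.79 dB
Step 2: SE = 136 - 54.79 - 93 + 10 - 7 = -8.79

-8.79 dB


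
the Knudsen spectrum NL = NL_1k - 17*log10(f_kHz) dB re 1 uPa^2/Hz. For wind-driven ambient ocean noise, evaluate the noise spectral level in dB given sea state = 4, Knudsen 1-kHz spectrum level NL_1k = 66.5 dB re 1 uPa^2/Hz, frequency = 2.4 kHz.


60.04 dB


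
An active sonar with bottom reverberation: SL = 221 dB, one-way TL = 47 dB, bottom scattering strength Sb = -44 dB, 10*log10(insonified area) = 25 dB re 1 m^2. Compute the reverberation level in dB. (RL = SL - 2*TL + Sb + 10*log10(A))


RL = SL - 2*TL + Sb + 10*log10(A) = 221 - 2*47 + (-44) + 25 = 108

108 dB


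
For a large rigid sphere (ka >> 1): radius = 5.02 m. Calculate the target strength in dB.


7.99 dB


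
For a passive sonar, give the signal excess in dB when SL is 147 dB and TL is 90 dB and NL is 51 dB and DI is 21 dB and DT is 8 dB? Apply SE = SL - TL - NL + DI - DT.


19 dB


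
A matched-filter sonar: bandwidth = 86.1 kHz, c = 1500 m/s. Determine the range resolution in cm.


0.87 cm


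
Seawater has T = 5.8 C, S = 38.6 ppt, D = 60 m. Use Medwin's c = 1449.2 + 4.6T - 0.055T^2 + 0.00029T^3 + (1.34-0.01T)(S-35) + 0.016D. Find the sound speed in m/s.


1479.66 m/s


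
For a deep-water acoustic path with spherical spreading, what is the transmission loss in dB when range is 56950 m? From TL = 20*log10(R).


95.11 dB


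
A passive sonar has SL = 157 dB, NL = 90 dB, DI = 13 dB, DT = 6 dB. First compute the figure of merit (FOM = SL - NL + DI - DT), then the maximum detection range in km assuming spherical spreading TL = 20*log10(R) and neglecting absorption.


Step 1: FOM = SL - NL + DI - DT = 157 - 90 + 13 - 6 = 74 dB
Step 2: at max range FOM = TL = 20*log10(R), so R = 10^(74/20) = 5011.87 m = 5.01 km

5.01 km


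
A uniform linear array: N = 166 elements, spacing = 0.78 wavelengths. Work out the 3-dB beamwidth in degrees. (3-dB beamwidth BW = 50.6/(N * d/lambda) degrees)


0.39 deg


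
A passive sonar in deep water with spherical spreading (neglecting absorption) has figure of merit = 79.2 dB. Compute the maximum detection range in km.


At max range FOM = TL, so 20*log10(R) = 79.2
R = 10^(79.2/20) = 9120.11 m = 9.12 km

9.12 km


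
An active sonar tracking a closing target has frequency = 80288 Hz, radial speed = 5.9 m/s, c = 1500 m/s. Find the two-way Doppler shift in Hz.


631.6 Hz


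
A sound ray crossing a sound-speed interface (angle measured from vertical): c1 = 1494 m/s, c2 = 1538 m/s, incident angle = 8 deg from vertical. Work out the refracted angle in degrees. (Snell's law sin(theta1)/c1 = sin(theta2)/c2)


sin(theta2) = (c2/c1)*sin(theta1) = (1538/1494)*sin(8 deg) = 0.14327
theta2 = arcsin(0.14327) = 8.24

8.24 deg


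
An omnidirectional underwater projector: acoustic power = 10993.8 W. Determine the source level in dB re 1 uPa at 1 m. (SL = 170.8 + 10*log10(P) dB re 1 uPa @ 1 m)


SL = 170.8 + 10*log10(10993.8) = 170.8 + 40.41 = 211.21

211.21 dB


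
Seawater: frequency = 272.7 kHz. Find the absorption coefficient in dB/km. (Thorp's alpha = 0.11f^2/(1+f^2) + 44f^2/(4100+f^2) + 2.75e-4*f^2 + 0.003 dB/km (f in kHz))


62.264 dB/km


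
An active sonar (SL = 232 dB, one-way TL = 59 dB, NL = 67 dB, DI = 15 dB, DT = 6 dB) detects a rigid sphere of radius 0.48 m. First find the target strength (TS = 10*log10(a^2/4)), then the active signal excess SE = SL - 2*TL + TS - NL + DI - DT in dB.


Step 1: TS = 10*log10(0.48^2/4) = -12.4 dB
Step 2: SE = SL - 2*TL + TS - NL + DI - DT = 232 - 2*59 + (-12.4) - 67 + 15 - 6 = 43.6

43.6 dB


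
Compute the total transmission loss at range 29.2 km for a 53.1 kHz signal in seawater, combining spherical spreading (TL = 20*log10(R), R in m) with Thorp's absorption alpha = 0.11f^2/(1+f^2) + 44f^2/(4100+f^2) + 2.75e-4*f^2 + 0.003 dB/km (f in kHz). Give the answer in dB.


Step 1 (Thorp): alpha = 0.11*2819.61/(1+2819.61) + 44*2819.61/(4100+2819.61) + 2.75e-4*2819.61 + 0.003 = 18.8175 dB/km
Step 2: TL_spread = 20*log10(29200) = 89.31 dB
Step 3: TL_abs = alpha*R = 18.8175 * 29.2 = 549.47 dB
Step 4: TL_total = 89.31 + 549.47 = 638.78

638.78 dB


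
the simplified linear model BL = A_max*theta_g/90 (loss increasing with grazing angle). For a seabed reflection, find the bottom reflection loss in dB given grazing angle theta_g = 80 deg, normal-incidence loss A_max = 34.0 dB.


BL = A_max * theta_g / 90 = 34.0 * 80 / 90 = 30.22

30.22 dB


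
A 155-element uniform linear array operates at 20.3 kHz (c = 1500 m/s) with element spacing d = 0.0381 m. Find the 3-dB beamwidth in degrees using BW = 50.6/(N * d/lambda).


Step 1: lambda = 1500/20300 = 0.07389 m
Step 2: d/lambda = 0.0381/0.07389 = 0.5156
Step 3: BW = 50.6/(N * d/lambda) = 50.6/(155 * 0.5156) = 0.63

0.63 deg


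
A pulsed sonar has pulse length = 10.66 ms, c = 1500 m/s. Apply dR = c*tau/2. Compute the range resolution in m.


dR = c*tau/2 = 1500 * 10.66e-3 / 2 = 7.995

7.995 m


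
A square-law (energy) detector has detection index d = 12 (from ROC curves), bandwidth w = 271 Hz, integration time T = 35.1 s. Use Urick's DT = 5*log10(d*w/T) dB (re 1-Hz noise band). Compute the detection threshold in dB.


DT = 5*log10(d*w/T) = 5*log10(12 * 271 / 35.1) = 5*log10(92.65) = 9.83

9.83 dB


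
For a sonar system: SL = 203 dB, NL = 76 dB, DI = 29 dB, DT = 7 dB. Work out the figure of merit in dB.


FOM = SL - NL + DI - DT = 203 - 76 + 29 - 7 = 149

149 dB


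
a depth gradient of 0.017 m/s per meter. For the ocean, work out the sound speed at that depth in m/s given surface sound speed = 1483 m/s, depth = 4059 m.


c = 1483 + 0.017 * 4059 = 1552.003

1552.003 m/s


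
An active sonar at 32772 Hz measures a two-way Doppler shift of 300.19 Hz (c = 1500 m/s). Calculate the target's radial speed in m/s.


From fd = 2*f*v/c, v = c*fd/(2*f) = 1500 * 300.19 / (2*32772) = 6.87

6.87 m/s


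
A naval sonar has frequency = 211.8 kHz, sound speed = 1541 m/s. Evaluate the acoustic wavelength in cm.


0.73 cm


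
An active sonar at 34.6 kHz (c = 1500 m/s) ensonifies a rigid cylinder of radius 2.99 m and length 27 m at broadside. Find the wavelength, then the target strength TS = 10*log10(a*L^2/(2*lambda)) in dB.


Step 1: lambda = c/f = 1500/34600 = 0.04335 m
Step 2: TS = 10*log10(a*L^2/(2*lambda)) = 10*log10(2.99*27^2/(2*0.04335)) = 44.0

44.0 dB


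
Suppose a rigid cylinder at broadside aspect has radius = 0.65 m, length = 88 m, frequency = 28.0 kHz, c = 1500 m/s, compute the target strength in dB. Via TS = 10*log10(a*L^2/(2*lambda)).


46.72 dB


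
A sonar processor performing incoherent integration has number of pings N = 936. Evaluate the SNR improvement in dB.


Gain = 5*log10(936) = 14.86

14.86 dB


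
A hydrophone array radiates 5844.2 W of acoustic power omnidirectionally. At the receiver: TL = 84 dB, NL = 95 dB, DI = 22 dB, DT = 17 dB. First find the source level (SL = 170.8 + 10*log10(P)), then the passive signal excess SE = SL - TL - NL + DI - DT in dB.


Step 1: SL = 170.8 + 10*log10(5844.2) = 208.47 dB
Step 2: SE = SL - TL - NL + DI - DT = 208.47 - 84 - 95 + 22 - 17 = 34.47

34.47 dB


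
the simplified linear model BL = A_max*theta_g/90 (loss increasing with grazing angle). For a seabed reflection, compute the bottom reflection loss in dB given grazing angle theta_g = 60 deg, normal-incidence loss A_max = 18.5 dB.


12.33 dB


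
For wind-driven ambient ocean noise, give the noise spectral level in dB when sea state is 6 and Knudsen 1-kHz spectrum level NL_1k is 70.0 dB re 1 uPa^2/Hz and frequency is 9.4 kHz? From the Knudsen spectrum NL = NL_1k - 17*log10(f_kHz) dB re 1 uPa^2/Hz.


53.46 dB


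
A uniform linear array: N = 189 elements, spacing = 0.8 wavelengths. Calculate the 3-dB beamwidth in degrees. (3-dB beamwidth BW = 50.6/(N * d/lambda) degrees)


BW = 50.6 / (189 * 0.8) = 50.6 / 151.2 = 0.33

0.33 deg


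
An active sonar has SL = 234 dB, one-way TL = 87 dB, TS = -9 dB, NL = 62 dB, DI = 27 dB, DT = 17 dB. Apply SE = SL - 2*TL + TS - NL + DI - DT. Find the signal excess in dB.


SE = SL - 2*TL + TS - NL + DI - DT = 234 - 2*87 + (-9) - 62 + 27 - 17 = -1

-1 dB


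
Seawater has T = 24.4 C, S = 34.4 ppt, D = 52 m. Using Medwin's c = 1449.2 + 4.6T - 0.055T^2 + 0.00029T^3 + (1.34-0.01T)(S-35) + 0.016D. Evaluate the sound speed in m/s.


c = 1449.2 + 4.6*24.4 - 0.055*24.4^2 + 0.00029*24.4^3 + (1.34 - 0.01*24.4)*(34.4 - 35) + 0.016*52 = 1533.08

1533.08 m/s


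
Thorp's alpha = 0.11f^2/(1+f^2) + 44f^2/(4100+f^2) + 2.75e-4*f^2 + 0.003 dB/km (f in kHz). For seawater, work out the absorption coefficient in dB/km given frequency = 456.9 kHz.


100.674 dB/km


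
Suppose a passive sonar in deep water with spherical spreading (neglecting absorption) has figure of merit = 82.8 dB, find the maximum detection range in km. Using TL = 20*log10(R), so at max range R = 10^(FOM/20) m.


At max range FOM = TL, so 20*log10(R) = 82.8
R = 10^(82.8/20) = 13803.84 m = 13.8 km

13.8 km
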